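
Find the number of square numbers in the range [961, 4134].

34

The n-th square number is n².
Smallest index with value ≥ 961: n = 31 (giving 961).
Largest index with value ≤ 4134: n = 64 (giving 4096).
Indices 31 through 64: 34 terms.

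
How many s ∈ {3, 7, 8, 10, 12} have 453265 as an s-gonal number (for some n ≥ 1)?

1

s = 3: P(3, 951) = 452676 and P(3, 952) = 453628; 453265 is not s-gonal.
s = 7: P(7, 426) = 453051 and P(7, 427) = 455182; 453265 is not s-gonal.
s = 8: P(8, 389) = 453185 and P(8, 390) = 455520; 453265 is not s-gonal.
s = 10: P(10, 337) = 453265. ✓
s = 12: P(12, 301) = 451801 and P(12, 302) = 454812; 453265 is not s-gonal.
Hits: s ∈ {10} → 1.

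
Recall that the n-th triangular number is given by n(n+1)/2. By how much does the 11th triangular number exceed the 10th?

Consecutive triangular numbers differ by n: T_{11} − T_{10} = 11.

11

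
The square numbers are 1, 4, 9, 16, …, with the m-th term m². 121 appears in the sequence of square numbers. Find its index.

We need n² = 121, so n = √121 = 11.

11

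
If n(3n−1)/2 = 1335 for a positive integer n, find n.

Set n(3n−1)/2 = 1335, giving 3n² − n − 2670 = 0.
The discriminant is 1 + 24·1335 = 32041, and √32041 = 179.
So n = (1 + 179) / 6 = 180/6 = 30.

30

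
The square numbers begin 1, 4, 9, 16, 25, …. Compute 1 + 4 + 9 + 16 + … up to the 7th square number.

Σ_{i=1}^{7} i² = 7·8·15/6 = 140.

140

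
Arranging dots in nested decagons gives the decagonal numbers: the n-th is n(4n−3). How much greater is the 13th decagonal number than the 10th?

13·(4·13 − 3) = 637 and 10·(4·10 − 3) = 370.
Difference: 637 − 370 = 267.

267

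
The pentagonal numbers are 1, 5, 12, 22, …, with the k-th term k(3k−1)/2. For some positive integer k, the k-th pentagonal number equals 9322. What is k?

79

Set n(3n−1)/2 = 9322, giving 3n² − n − 18644 = 0.
The discriminant is 1 + 24·9322 = 223729, and √223729 = 473.
So n = (1 + 473) / 6 = 474/6 = 79.
Check: 79·(3·79 − 1)/2 = 9322. ✓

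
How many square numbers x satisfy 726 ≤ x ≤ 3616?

The n-th square number is n².
Smallest index with value ≥ 726: n = 27 (giving 729).
Largest index with value ≤ 3616: n = 60 (giving 3600).
Indices 27 through 60: 34 terms.

34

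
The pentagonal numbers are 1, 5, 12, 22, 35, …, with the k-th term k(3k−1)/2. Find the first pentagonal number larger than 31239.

Solve n(3n−1)/2 > 31239 for integer n.
The largest n with value ≤ 31239 is 144 (since 31032 ≤ 31239 < 31465), so the first above is n = 145, value 31465.

31465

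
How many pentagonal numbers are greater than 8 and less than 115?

The n-th pentagonal number is n(3n−1)/2.
Smallest index with value > 8: n = 3 (giving 12).
Largest index with value < 115: n = 8 (giving 92).
Indices 3 through 8: 6 terms.

6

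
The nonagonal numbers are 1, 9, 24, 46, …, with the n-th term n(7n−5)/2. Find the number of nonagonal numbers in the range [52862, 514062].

260

The n-th nonagonal number is n(7n−5)/2.
Smallest index with value ≥ 52862: n = 124 (giving 53506).
Largest index with value ≤ 514062: n = 383 (giving 512454).
Indices 124 through 383: 260 terms.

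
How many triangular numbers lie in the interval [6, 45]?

The n-th triangular number is n(n+1)/2.
Smallest index with value ≥ 6: n = 3 (giving 6).
Largest index with value ≤ 45: n = 9 (giving 45).
Indices 3 through 9: 7 terms.

7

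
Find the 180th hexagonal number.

64620

The 180th hexagonal number is n(2n−1) with n = 180.
180·(2·180 − 1) = 180·359 = 64620.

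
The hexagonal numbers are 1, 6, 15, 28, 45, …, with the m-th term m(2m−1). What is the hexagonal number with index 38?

The 38th hexagonal number is n(2n−1) with n = 38.
38·(2·38 − 1) = 38·75 = 2850.

2850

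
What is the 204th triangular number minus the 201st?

609

204·205/2 = 20910 and 201·202/2 = 20301.
Difference: 20910 − 20301 = 609.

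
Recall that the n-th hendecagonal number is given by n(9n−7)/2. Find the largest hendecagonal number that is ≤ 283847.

282626

Solve n(9n−7)/2 ≤ 283847 for integer n.
n = 251 gives 282626 ≤ 283847, while n = 252 gives 284886 > 283847; so the answer is 282626.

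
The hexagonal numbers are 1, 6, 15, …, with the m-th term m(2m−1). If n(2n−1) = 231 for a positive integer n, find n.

Set n(2n−1) = 231, giving 2n² − n − 231 = 0.
The discriminant is 1 + 8·231 = 1849, and √1849 = 43.
So n = (1 + 43) / 4 = 44/4 = 11.

11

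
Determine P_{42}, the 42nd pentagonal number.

2625

42·(3·42 − 1)/2 = 42·125/2 = 2625.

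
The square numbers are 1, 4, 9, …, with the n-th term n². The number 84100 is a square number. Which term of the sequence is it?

290

We need n² = 84100, so n = √84100 = 290.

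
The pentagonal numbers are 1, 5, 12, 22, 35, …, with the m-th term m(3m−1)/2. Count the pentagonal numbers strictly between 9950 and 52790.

106

The n-th pentagonal number is n(3n−1)/2.
Smallest index with value > 9950: n = 82 (giving 10045).
Largest index with value < 52790: n = 187 (giving 52360).
Indices 82 through 187: 106 terms.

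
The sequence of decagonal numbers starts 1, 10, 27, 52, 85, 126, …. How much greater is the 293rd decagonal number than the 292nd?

2337

Consecutive decagonal numbers differ by 8n − 7: here 8·293 − 7 = 2337.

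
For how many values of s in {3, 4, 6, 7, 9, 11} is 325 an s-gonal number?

3

s = 3: P(3, 25) = 325. ✓
s = 4: P(4, 18) = 324 and P(4, 19) = 361; 325 is not s-gonal.
s = 6: P(6, 13) = 325. ✓
s = 7: P(7, 11) = 286 and P(7, 12) = 342; 325 is not s-gonal.
s = 9: P(9, 10) = 325. ✓
s = 11: P(11, 8) = 260 and P(11, 9) = 333; 325 is not s-gonal.
Hits: s ∈ {3, 6, 9} → 3.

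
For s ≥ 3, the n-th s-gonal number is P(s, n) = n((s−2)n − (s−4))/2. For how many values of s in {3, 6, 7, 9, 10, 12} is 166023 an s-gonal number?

s = 3: P(3, 575) = 165600 and P(3, 576) = 166176; 166023 is not s-gonal.
s = 6: P(6, 288) = 165600 and P(6, 289) = 166753; 166023 is not s-gonal.
s = 7: P(7, 258) = 166023. ✓
s = 9: P(9, 218) = 165789 and P(9, 219) = 167316; 166023 is not s-gonal.
s = 10: P(10, 204) = 165852 and P(10, 205) = 167485; 166023 is not s-gonal.
s = 12: P(12, 182) = 164892 and P(12, 183) = 166713; 166023 is not s-gonal.
Hits: s ∈ {7} → 1.

1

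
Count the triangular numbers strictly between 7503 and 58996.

220

The n-th triangular number is n(n+1)/2.
Smallest index with value > 7503: n = 123 (giving 7626).
Largest index with value < 58996: n = 342 (giving 58653).
Indices 123 through 342: 220 terms.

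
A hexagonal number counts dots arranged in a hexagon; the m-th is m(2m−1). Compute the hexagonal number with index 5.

The 5th hexagonal number is n(2n−1) with n = 5.
5·(2·5 − 1) = 5·9 = 45.

45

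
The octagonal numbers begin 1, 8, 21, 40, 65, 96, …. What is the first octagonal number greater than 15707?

Solve n(3n−2) > 15707 for integer n.
The largest n with value ≤ 15707 is 72 (since 15408 ≤ 15707 < 15841), so the first above is n = 73, value 15841.

15841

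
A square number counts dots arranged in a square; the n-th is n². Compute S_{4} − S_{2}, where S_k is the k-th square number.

12

4² = 16 and 2² = 4.
Difference: 16 − 4 = 12.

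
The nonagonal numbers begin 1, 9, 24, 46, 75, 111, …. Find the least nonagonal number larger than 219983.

Solve n(7n−5)/2 > 219983 for integer n.
The largest n with value ≤ 219983 is 251 (since 219876 ≤ 219983 < 221634), so the first above is n = 252, value 221634.

221634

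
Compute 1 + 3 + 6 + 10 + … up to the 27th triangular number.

3654

Σ i(i+1)/2 = (Σi² + Σi) / 2 over i = 1..27.
Σi = 378 and Σi² = 6930.
(1·6930 + 1·378) / 2 = 7308/2 = 3654.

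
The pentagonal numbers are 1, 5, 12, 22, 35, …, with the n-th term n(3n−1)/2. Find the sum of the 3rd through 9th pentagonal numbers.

Σ i(3i−1)/2 = (3Σi² − Σi) / 2 over i = 3..9.
Σi = 45 − 3 = 42 and Σi² = 285 − 5 = 280.
(3·280 − 1·42) / 2 = 798/2 = 399.

399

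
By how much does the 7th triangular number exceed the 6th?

Consecutive triangular numbers differ by n: T_{7} − T_{6} = 7.

7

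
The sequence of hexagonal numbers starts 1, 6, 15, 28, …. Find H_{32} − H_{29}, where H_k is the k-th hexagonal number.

32·(2·32 − 1) = 2016 and 29·(2·29 − 1) = 1653.
Difference: 2016 − 1653 = 363.

363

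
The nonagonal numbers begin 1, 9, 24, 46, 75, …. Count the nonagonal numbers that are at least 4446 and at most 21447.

43

The n-th nonagonal number is n(7n−5)/2.
Smallest index with value ≥ 4446: n = 36 (giving 4446).
Largest index with value ≤ 21447: n = 78 (giving 21099).
Indices 36 through 78: 43 terms.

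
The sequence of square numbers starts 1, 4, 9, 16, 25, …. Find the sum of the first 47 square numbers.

35720

Σ_{i=1}^{47} i² = 47·48·95/6 = 35720.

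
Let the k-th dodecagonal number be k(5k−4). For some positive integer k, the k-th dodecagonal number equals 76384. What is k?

124

Set n(5n−4) = 76384, giving 5n² − 4n − 76384 = 0.
The discriminant is 16 + 20·76384 = 1527696, and √1527696 = 1236.
So n = (4 + 1236) / 10 = 1240/10 = 124.
Check: 124·(5·124 − 4) = 76384. ✓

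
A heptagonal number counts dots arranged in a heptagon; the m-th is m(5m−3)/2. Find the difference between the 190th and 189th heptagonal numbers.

946

Consecutive heptagonal numbers differ by 5n − 4: here 5·190 − 4 = 946.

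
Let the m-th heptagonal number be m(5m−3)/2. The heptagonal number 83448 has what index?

183

Set n(5n−3)/2 = 83448, giving 5n² − 3n − 166896 = 0.
The discriminant is 9 + 40·83448 = 3337929, and √3337929 = 1827.
So n = (3 + 1827) / 10 = 1830/10 = 183.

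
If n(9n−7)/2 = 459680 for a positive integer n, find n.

320

Set n(9n−7)/2 = 459680, giving 9n² − 7n − 919360 = 0.
The discriminant is 49 + 72·459680 = 33097009, and √33097009 = 5753.
So n = (7 + 5753) / 18 = 5760/18 = 320.
Check: 320·(9·320 − 7)/2 = 459680. ✓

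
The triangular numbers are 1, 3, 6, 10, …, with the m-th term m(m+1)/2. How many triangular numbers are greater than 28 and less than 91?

The n-th triangular number is n(n+1)/2.
Smallest index with value > 28: n = 8 (giving 36).
Largest index with value < 91: n = 12 (giving 78).
Indices 8 through 12: 5 terms.

5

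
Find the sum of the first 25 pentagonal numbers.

Σ i(3i−1)/2 = (3Σi² − Σi) / 2 over i = 1..25.
Σi = 325 and Σi² = 5525.
(3·5525 − 1·325) / 2 = 16250/2 = 8125.

8125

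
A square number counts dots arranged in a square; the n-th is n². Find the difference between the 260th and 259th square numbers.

n² − (n−1)² = 2n − 1, so 260² − 259² = 2·260 − 1 = 519.

519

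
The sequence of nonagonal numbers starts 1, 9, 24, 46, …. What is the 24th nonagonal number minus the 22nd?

317

24·(7·24 − 5)/2 = 1956 and 22·(7·22 − 5)/2 = 1639.
Difference: 1956 − 1639 = 317.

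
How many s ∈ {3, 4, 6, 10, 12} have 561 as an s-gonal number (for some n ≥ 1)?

s = 3: P(3, 33) = 561. ✓
s = 4: P(4, 23) = 529 and P(4, 24) = 576; 561 is not s-gonal.
s = 6: P(6, 17) = 561. ✓
s = 10: P(10, 12) = 540 and P(10, 13) = 637; 561 is not s-gonal.
s = 12: P(12, 11) = 561. ✓
Hits: s ∈ {3, 6, 12} → 3.

3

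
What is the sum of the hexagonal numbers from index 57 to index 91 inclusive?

387870

Σ i(2i−1) = 2Σi² − Σi over i = 57..91.
Σi = 4186 − 1596 = 2590 and Σi² = 255346 − 60116 = 195230.
2·195230 − 1·2590 = 387870.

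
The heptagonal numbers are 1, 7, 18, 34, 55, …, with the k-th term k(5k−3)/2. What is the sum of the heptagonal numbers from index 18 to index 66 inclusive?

237503

Σ i(5i−3)/2 = (5Σi² − 3Σi) / 2 over i = 18..66.
Σi = 2211 − 153 = 2058 and Σi² = 98021 − 1785 = 96236.
(5·96236 − 3·2058) / 2 = 475006/2 = 237503.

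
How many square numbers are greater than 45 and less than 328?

The n-th square number is n².
Smallest index with value > 45: n = 7 (giving 49).
Largest index with value < 328: n = 18 (giving 324).
Indices 7 through 18: 12 terms.

12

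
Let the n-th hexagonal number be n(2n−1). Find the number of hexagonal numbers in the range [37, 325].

The n-th hexagonal number is n(2n−1).
Smallest index with value ≥ 37: n = 5 (giving 45).
Largest index with value ≤ 325: n = 13 (giving 325).
Indices 5 through 13: 9 terms.

9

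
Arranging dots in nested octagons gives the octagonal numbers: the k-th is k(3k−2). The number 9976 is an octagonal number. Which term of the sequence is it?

Set n(3n−2) = 9976, giving 3n² − 2n − 9976 = 0.
The discriminant is 4 + 12·9976 = 119716, and √119716 = 346.
So n = (2 + 346) / 6 = 348/6 = 58.

58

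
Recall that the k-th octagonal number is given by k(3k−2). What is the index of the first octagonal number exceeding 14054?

69

Solve n(3n−2) > 14054 for integer n.
The largest n with value ≤ 14054 is 68 (since 13736 ≤ 14054 < 14145), so the first above is n = 69, value 14145.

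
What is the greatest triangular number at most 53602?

Solve n(n+1)/2 ≤ 53602 for integer n.
n = 326 gives 53301 ≤ 53602, while n = 327 gives 53628 > 53602; so the answer is 53301.

53301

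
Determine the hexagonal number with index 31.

1891

The 31st hexagonal number is n(2n−1) with n = 31.
31·(2·31 − 1) = 31·61 = 1891.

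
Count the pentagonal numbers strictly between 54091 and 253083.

The n-th pentagonal number is n(3n−1)/2.
Smallest index with value > 54091: n = 191 (giving 54626).
Largest index with value < 253083: n = 410 (giving 251945).
Indices 191 through 410: 220 terms.

220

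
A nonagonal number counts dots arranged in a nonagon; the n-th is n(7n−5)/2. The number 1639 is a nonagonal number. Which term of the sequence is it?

Set n(7n−5)/2 = 1639, giving 7n² − 5n − 3278 = 0.
The discriminant is 25 + 56·1639 = 91809, and √91809 = 303.
So n = (5 + 303) / 14 = 308/14 = 22.

22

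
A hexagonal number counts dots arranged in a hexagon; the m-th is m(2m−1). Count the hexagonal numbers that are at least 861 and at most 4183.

The n-th hexagonal number is n(2n−1).
Smallest index with value ≥ 861: n = 21 (giving 861).
Largest index with value ≤ 4183: n = 45 (giving 4005).
Indices 21 through 45: 25 terms.

25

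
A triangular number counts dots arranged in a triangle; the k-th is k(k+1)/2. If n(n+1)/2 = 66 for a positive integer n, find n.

Set n(n+1)/2 = 66, giving n² + n − 132 = 0.
So n = (-1 + 23) / 2 = 22/2 = 11.

11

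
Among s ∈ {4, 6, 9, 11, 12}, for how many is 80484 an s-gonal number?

s = 4: P(4, 283) = 80089 and P(4, 284) = 80656; 80484 is not s-gonal.
s = 6: P(6, 200) = 79800 and P(6, 201) = 80601; 80484 is not s-gonal.
s = 9: P(9, 152) = 80484. ✓
s = 11: P(11, 134) = 80333 and P(11, 135) = 81540; 80484 is not s-gonal.
s = 12: P(12, 127) = 80137 and P(12, 128) = 81408; 80484 is not s-gonal.
Hits: s ∈ {9} → 1.

1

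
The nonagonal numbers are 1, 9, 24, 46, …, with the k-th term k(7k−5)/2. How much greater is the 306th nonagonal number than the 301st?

10610

306·(7·306 − 5)/2 = 326961 and 301·(7·301 − 5)/2 = 316351.
Difference: 326961 − 316351 = 10610.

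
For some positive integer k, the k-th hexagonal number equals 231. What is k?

Set n(2n−1) = 231, giving 2n² − n − 231 = 0.
The discriminant is 1 + 8·231 = 1849, and √1849 = 43.
So n = (1 + 43) / 4 = 44/4 = 11.

11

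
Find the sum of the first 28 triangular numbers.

Σ i(i+1)/2 = (Σi² + Σi) / 2 over i = 1..28.
Σi = 406 and Σi² = 7714.
(1·7714 + 1·406) / 2 = 8120/2 = 4060.

4060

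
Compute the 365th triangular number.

66795

The 365th triangular number is n(n+1)/2 with n = 365.
365·366/2 = 133590/2 = 66795.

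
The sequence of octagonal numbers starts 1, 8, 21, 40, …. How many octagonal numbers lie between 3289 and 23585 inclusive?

56

The n-th octagonal number is n(3n−2).
Smallest index with value ≥ 3289: n = 34 (giving 3400).
Largest index with value ≤ 23585: n = 89 (giving 23585).
Indices 34 through 89: 56 terms.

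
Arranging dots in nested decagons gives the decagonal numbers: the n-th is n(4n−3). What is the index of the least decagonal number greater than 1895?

Solve n(4n−3) > 1895 for integer n.
The largest n with value ≤ 1895 is 22 (since 1870 ≤ 1895 < 2047), so the first above is n = 23, value 2047.

23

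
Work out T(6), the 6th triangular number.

The 6th triangular number is n(n+1)/2 with n = 6.
6·7/2 = 42/2 = 21.

21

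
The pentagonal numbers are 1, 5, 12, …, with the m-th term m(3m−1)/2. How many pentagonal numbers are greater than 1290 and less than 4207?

24

The n-th pentagonal number is n(3n−1)/2.
Smallest index with value > 1290: n = 30 (giving 1335).
Largest index with value < 4207: n = 53 (giving 4187).
Indices 30 through 53: 24 terms.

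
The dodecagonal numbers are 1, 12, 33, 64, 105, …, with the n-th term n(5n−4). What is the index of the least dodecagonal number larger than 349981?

265

Solve n(5n−4) > 349981 for integer n.
The largest n with value ≤ 349981 is 264 (since 347424 ≤ 349981 < 350065), so the first above is n = 265, value 350065.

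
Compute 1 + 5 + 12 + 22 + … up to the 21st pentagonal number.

Σ i(3i−1)/2 = (3Σi² − Σi) / 2 over i = 1..21.
Σi = 231 and Σi² = 3311.
(3·3311 − 1·231) / 2 = 9702/2 = 4851.

4851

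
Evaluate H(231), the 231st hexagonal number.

231·(2·231 − 1) = 231·461 = 106491.

106491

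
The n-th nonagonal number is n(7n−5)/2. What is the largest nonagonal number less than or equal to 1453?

1350

Solve n(7n−5)/2 ≤ 1453 for integer n.
n = 20 gives 1350 ≤ 1453, while n = 21 gives 1491 > 1453; so the answer is 1350.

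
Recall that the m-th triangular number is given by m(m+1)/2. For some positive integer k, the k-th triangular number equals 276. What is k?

23

Set n(n+1)/2 = 276, giving n² + n − 552 = 0.
The discriminant is 1 + 8·276 = 2209, and √2209 = 47.
So n = (-1 + 47) / 2 = 46/2 = 23.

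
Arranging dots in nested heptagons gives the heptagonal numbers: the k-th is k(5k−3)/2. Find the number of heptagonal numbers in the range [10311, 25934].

The n-th heptagonal number is n(5n−3)/2.
Smallest index with value ≥ 10311: n = 65 (giving 10465).
Largest index with value ≤ 25934: n = 102 (giving 25857).
Indices 65 through 102: 38 terms.

38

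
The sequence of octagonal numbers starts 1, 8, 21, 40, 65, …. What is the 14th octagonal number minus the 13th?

Consecutive octagonal numbers differ by 6n − 5: here 6·14 − 5 = 79.

79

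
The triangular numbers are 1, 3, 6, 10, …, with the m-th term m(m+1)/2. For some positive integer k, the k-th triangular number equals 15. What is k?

Set n(n+1)/2 = 15, giving n² + n − 30 = 0.
The discriminant is 1 + 8·15 = 121, and √121 = 11.
So n = (-1 + 11) / 2 = 10/2 = 5.

5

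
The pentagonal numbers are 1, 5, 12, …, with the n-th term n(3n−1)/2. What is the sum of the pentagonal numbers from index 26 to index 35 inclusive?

Σ i(3i−1)/2 = (3Σi² − Σi) / 2 over i = 26..35.
Σi = 630 − 325 = 305 and Σi² = 14910 − 5525 = 9385.
(3·9385 − 1·305) / 2 = 27850/2 = 13925.

13925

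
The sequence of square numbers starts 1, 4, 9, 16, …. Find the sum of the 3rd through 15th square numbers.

Σ_{i=3}^{15} i² = 1240 − 5 = 1235.

1235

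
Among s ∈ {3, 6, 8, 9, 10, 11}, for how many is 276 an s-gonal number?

s = 3: P(3, 23) = 276. ✓
s = 6: P(6, 12) = 276. ✓
s = 8: P(8, 9) = 225 and P(8, 10) = 280; 276 is not s-gonal.
s = 9: P(9, 9) = 261 and P(9, 10) = 325; 276 is not s-gonal.
s = 10: P(10, 8) = 232 and P(10, 9) = 297; 276 is not s-gonal.
s = 11: P(11, 8) = 260 and P(11, 9) = 333; 276 is not s-gonal.
Hits: s ∈ {3, 6} → 2.

2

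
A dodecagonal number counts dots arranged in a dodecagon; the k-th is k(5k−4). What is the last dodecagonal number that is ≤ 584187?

583452

Solve n(5n−4) ≤ 584187 for integer n.
n = 342 gives 583452 ≤ 584187, while n = 343 gives 586873 > 584187; so the answer is 583452.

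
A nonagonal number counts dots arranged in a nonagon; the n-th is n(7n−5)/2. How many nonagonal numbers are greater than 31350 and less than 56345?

32

The n-th nonagonal number is n(7n−5)/2.
Smallest index with value > 31350: n = 96 (giving 32016).
Largest index with value < 56345: n = 127 (giving 56134).
Indices 96 through 127: 32 terms.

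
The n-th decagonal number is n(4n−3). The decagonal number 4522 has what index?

Set n(4n−3) = 4522, giving 4n² − 3n − 4522 = 0.
So n = (3 + 269) / 8 = 272/8 = 34.
Check: 34·(4·34 − 3) = 4522. ✓

34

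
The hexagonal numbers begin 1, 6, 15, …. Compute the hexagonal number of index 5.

45

The 5th hexagonal number is n(2n−1) with n = 5.
5·(2·5 − 1) = 5·9 = 45.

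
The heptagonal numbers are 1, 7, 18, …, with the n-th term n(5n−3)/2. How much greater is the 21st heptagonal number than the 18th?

21·(5·21 − 3)/2 = 1071 and 18·(5·18 − 3)/2 = 783.
Difference: 1071 − 783 = 288.

288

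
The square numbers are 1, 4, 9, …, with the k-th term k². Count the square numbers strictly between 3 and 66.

The n-th square number is n².
Smallest index with value > 3: n = 2 (giving 4).
Largest index with value < 66: n = 8 (giving 64).
Indices 2 through 8: 7 terms.

7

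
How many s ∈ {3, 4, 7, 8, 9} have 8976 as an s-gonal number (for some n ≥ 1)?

1

s = 3: P(3, 133) = 8911 and P(3, 134) = 9045; 8976 is not s-gonal.
s = 4: P(4, 94) = 8836 and P(4, 95) = 9025; 8976 is not s-gonal.
s = 7: P(7, 60) = 8910 and P(7, 61) = 9211; 8976 is not s-gonal.
s = 8: P(8, 55) = 8965 and P(8, 56) = 9296; 8976 is not s-gonal.
s = 9: P(9, 51) = 8976. ✓
Hits: s ∈ {9} → 1.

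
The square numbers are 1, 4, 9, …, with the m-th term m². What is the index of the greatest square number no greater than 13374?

115

Solve n² ≤ 13374 for integer n.
n = 115 gives 13225 ≤ 13374, while n = 116 gives 13456 > 13374; so the answer is index 115.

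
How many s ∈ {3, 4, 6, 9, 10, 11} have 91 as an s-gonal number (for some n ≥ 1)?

2

s = 3: P(3, 13) = 91. ✓
s = 4: P(4, 9) = 81 and P(4, 10) = 100; 91 is not s-gonal.
s = 6: P(6, 7) = 91. ✓
s = 9: P(9, 5) = 75 and P(9, 6) = 111; 91 is not s-gonal.
s = 10: P(10, 5) = 85 and P(10, 6) = 126; 91 is not s-gonal.
s = 11: P(11, 4) = 58 and P(11, 5) = 95; 91 is not s-gonal.
Hits: s ∈ {3, 6} → 2.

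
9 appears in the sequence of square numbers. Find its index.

3

We need n² = 9, so n = √9 = 3.
Check: 3² = 9. ✓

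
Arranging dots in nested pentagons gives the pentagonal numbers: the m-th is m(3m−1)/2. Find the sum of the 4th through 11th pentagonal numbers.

Σ i(3i−1)/2 = (3Σi² − Σi) / 2 over i = 4..11.
Σi = 66 − 6 = 60 and Σi² = 506 − 14 = 492.
(3·492 − 1·60) / 2 = 1416/2 = 708.

708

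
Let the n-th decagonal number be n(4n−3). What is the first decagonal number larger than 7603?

7612

Solve n(4n−3) > 7603 for integer n.
The largest n with value ≤ 7603 is 43 (since 7267 ≤ 7603 < 7612), so the first above is n = 44, value 7612.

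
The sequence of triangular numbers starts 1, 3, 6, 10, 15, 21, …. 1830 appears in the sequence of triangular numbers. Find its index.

60

Set n(n+1)/2 = 1830, giving n² + n − 3660 = 0.
The discriminant is 1 + 8·1830 = 14641, and √14641 = 121.
So n = (-1 + 121) / 2 = 120/2 = 60.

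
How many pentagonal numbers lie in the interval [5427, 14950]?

40

The n-th pentagonal number is n(3n−1)/2.
Smallest index with value ≥ 5427: n = 61 (giving 5551).
Largest index with value ≤ 14950: n = 100 (giving 14950).
Indices 61 through 100: 40 terms.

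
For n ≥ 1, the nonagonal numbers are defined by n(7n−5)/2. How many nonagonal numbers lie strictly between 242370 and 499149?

The n-th nonagonal number is n(7n−5)/2.
Smallest index with value > 242370: n = 264 (giving 243276).
Largest index with value < 499149: n = 377 (giving 496509).
Indices 264 through 377: 114 terms.

114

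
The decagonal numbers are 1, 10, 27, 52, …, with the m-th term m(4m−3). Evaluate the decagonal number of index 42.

The 42nd decagonal number is n(4n−3) with n = 42.
42·(4·42 − 3) = 42·165 = 6930.

6930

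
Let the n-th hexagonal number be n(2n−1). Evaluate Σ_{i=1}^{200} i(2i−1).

Σ i(2i−1) = 2Σi² − Σi over i = 1..200.
Σi = 20100 and Σi² = 2686700.
2·2686700 − 1·20100 = 5353300.

5353300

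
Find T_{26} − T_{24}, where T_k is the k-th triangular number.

51

26·27/2 = 351 and 24·25/2 = 300.
Difference: 351 − 300 = 51.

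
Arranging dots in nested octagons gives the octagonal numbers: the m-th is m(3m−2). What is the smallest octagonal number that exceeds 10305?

Solve n(3n−2) > 10305 for integer n.
The largest n with value ≤ 10305 is 58 (since 9976 ≤ 10305 < 10325), so the first above is n = 59, value 10325.

10325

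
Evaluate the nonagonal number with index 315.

315·(7·315 − 5)/2 = 315·2200/2 = 315·1100 = 346500.

346500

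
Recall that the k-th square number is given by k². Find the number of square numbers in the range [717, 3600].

The n-th square number is n².
Smallest index with value ≥ 717: n = 27 (giving 729).
Largest index with value ≤ 3600: n = 60 (giving 3600).
Indices 27 through 60: 34 terms.

34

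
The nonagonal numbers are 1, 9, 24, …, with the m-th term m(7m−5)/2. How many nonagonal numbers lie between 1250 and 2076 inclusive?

The n-th nonagonal number is n(7n−5)/2.
Smallest index with value ≥ 1250: n = 20 (giving 1350).
Largest index with value ≤ 2076: n = 24 (giving 1956).
Indices 20 through 24: 5 terms.

5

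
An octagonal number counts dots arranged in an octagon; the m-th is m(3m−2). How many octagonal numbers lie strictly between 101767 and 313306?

139

The n-th octagonal number is n(3n−2).
Smallest index with value > 101767: n = 185 (giving 102305).
Largest index with value < 313306: n = 323 (giving 312341).
Indices 185 through 323: 139 terms.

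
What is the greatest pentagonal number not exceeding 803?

Solve n(3n−1)/2 ≤ 803 for integer n.
n = 23 gives 782 ≤ 803, while n = 24 gives 852 > 803; so the answer is 782.

782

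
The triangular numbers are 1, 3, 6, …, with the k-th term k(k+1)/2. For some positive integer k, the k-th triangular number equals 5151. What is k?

101

Set n(n+1)/2 = 5151, giving n² + n − 10302 = 0.
The discriminant is 1 + 8·5151 = 41209, and √41209 = 203.
So n = (-1 + 203) / 2 = 202/2 = 101.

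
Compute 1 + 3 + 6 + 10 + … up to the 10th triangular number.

220

Σ i(i+1)/2 = (Σi² + Σi) / 2 over i = 1..10.
Σi = 55 and Σi² = 385.
(1·385 + 1·55) / 2 = 440/2 = 220.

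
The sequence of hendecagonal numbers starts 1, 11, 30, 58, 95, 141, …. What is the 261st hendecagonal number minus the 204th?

261·(9·261 − 7)/2 = 305631 and 204·(9·204 − 7)/2 = 186558.
Difference: 305631 − 186558 = 119073.

119073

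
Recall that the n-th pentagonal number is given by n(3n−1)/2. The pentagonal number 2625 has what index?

Set n(3n−1)/2 = 2625, giving 3n² − n − 5250 = 0.
So n = (1 + 251) / 6 = 252/6 = 42.
Check: 42·(3·42 − 1)/2 = 2625. ✓

42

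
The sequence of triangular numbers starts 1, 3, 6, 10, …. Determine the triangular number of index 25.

25·26/2 = 650/2 = 325.

325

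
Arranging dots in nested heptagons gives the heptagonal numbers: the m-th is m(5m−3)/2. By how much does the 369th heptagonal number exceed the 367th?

369·(5·369 − 3)/2 = 339849 and 367·(5·367 − 3)/2 = 336172.
Difference: 339849 − 336172 = 3677.

3677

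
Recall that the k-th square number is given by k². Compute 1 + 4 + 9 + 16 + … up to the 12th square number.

650

Σ_{i=1}^{12} i² = 12·13·25/6 = 650.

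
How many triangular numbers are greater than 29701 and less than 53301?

82

The n-th triangular number is n(n+1)/2.
Smallest index with value > 29701: n = 244 (giving 29890).
Largest index with value < 53301: n = 325 (giving 52975).
Indices 244 through 325: 82 terms.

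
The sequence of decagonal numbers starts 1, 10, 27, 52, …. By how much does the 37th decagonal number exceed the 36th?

289

Consecutive decagonal numbers differ by 8n − 7: here 8·37 − 7 = 289.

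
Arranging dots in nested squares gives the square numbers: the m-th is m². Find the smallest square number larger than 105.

Solve n² > 105 for integer n.
The largest n with value ≤ 105 is 10 (since 100 ≤ 105 < 121), so the first above is n = 11, value 121.

121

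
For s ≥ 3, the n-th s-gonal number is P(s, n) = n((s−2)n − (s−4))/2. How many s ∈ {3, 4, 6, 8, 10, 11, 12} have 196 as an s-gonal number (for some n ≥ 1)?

2

s = 3: P(3, 19) = 190 and P(3, 20) = 210; 196 is not s-gonal.
s = 4: P(4, 14) = 196. ✓
s = 6: P(6, 10) = 190 and P(6, 11) = 231; 196 is not s-gonal.
s = 8: P(8, 8) = 176 and P(8, 9) = 225; 196 is not s-gonal.
s = 10: P(10, 7) = 175 and P(10, 8) = 232; 196 is not s-gonal.
s = 11: P(11, 7) = 196. ✓
s = 12: P(12, 6) = 156 and P(12, 7) = 217; 196 is not s-gonal.
Hits: s ∈ {4, 11} → 2.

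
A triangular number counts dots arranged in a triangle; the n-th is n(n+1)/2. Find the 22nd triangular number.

The 22nd triangular number is n(n+1)/2 with n = 22.
22·23/2 = 506/2 = 253.

253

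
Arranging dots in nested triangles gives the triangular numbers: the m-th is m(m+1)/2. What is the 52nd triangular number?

The 52nd triangular number is n(n+1)/2 with n = 52.
52·53/2 = 2756/2 = 1378.

1378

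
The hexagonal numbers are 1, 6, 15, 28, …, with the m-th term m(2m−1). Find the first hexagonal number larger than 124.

Solve n(2n−1) > 124 for integer n.
The largest n with value ≤ 124 is 8 (since 120 ≤ 124 < 153), so the first above is n = 9, value 153.

153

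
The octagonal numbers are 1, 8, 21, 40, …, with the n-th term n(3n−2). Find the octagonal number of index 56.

The 56th octagonal number is n(3n−2) with n = 56.
56·(3·56 − 2) = 56·166 = 9296.

9296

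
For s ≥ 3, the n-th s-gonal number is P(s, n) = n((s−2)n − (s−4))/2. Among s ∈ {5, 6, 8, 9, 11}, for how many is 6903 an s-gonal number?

s = 5: P(5, 68) = 6902 and P(5, 69) = 7107; 6903 is not s-gonal.
s = 6: P(6, 59) = 6903. ✓
s = 8: P(8, 48) = 6816 and P(8, 49) = 7105; 6903 is not s-gonal.
s = 9: P(9, 44) = 6666 and P(9, 45) = 6975; 6903 is not s-gonal.
s = 11: P(11, 39) = 6708 and P(11, 40) = 7060; 6903 is not s-gonal.
Hits: s ∈ {6} → 1.

1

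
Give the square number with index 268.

71824

The 268th square number is n² with n = 268.
268² = 71824.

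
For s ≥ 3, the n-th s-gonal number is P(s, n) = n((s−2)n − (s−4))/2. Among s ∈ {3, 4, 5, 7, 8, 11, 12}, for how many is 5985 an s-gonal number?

2

s = 3: P(3, 108) = 5886 and P(3, 109) = 5995; 5985 is not s-gonal.
s = 4: P(4, 77) = 5929 and P(4, 78) = 6084; 5985 is not s-gonal.
s = 5: P(5, 63) = 5922 and P(5, 64) = 6112; 5985 is not s-gonal.
s = 7: P(7, 49) = 5929 and P(7, 50) = 6175; 5985 is not s-gonal.
s = 8: P(8, 45) = 5985. ✓
s = 11: P(11, 36) = 5706 and P(11, 37) = 6031; 5985 is not s-gonal.
s = 12: P(12, 35) = 5985. ✓
Hits: s ∈ {8, 12} → 2.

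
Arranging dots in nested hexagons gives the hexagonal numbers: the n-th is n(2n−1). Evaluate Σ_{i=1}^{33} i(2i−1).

24497

Σ i(2i−1) = 2Σi² − Σi over i = 1..33.
Σi = 561 and Σi² = 12529.
2·12529 − 1·561 = 24497.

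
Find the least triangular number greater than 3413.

3486

Solve n(n+1)/2 > 3413 for integer n.
The largest n with value ≤ 3413 is 82 (since 3403 ≤ 3413 < 3486), so the first above is n = 83, value 3486.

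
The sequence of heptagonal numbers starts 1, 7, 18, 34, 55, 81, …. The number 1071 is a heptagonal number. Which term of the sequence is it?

21

Set n(5n−3)/2 = 1071, giving 5n² − 3n − 2142 = 0.
The discriminant is 9 + 40·1071 = 42849, and √42849 = 207.
So n = (3 + 207) / 10 = 210/10 = 21.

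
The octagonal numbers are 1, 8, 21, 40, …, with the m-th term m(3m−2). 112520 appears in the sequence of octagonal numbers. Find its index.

Set n(3n−2) = 112520, giving 3n² − 2n − 112520 = 0.
The discriminant is 4 + 12·112520 = 1350244, and √1350244 = 1162.
So n = (2 + 1162) / 6 = 1164/6 = 194.
Check: 194·(3·194 − 2) = 112520. ✓

194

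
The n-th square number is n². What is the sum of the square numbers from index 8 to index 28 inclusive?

Σ_{i=8}^{28} i² = 7714 − 140 = 7574.

7574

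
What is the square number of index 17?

17² = 289.

289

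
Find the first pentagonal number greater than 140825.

141220

Solve n(3n−1)/2 > 140825 for integer n.
The largest n with value ≤ 140825 is 306 (since 140301 ≤ 140825 < 141220), so the first above is n = 307, value 141220.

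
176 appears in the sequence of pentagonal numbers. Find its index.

Set n(3n−1)/2 = 176, giving 3n² − n − 352 = 0.
The discriminant is 1 + 24·176 = 4225, and √4225 = 65.
So n = (1 + 65) / 6 = 66/6 = 11.
Check: 11·(3·11 − 1)/2 = 176. ✓

11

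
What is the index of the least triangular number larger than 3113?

Solve n(n+1)/2 > 3113 for integer n.
The largest n with value ≤ 3113 is 78 (since 3081 ≤ 3113 < 3160), so the first above is n = 79, value 3160.

79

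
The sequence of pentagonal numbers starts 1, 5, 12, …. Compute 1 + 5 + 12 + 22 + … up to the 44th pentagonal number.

Σ i(3i−1)/2 = (3Σi² − Σi) / 2 over i = 1..44.
Σi = 990 and Σi² = 29370.
(3·29370 − 1·990) / 2 = 87120/2 = 43560.

43560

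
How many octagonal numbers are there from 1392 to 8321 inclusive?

The n-th octagonal number is n(3n−2).
Smallest index with value ≥ 1392: n = 22 (giving 1408).
Largest index with value ≤ 8321: n = 53 (giving 8321).
Indices 22 through 53: 32 terms.

32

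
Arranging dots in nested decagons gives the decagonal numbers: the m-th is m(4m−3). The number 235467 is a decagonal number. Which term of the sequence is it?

Set n(4n−3) = 235467, giving 4n² − 3n − 235467 = 0.
So n = (3 + 1941) / 8 = 1944/8 = 243.

243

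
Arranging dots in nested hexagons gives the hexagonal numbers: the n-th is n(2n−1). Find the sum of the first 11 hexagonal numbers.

Σ i(2i−1) = 2Σi² − Σi over i = 1..11.
Σi = 66 and Σi² = 506.
2·506 − 1·66 = 946.

946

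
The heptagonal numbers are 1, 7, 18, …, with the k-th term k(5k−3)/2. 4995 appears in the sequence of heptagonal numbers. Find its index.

45

Set n(5n−3)/2 = 4995, giving 5n² − 3n − 9990 = 0.
The discriminant is 9 + 40·4995 = 199809, and √199809 = 447.
So n = (3 + 447) / 10 = 450/10 = 45.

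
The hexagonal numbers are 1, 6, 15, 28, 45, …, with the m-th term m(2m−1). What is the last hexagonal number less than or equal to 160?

153

Solve n(2n−1) ≤ 160 for integer n.
n = 9 gives 153 ≤ 160, while n = 10 gives 190 > 160; so the answer is 153.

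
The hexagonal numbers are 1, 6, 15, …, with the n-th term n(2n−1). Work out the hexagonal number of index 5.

45

The 5th hexagonal number is n(2n−1) with n = 5.
5·(2·5 − 1) = 5·9 = 45.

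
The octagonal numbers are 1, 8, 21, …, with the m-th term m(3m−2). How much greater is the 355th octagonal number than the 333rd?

45364

355·(3·355 − 2) = 377365 and 333·(3·333 − 2) = 332001.
Difference: 377365 − 332001 = 45364.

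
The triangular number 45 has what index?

Set n(n+1)/2 = 45, giving n² + n − 90 = 0.
So n = (-1 + 19) / 2 = 18/2 = 9.

9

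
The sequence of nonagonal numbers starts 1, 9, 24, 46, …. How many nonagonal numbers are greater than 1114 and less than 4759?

19

The n-th nonagonal number is n(7n−5)/2.
Smallest index with value > 1114: n = 19 (giving 1216).
Largest index with value < 4759: n = 37 (giving 4699).
Indices 19 through 37: 19 terms.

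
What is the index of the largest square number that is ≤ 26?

Solve n² ≤ 26 for integer n.
n = 5 gives 25 ≤ 26, while n = 6 gives 36 > 26; so the answer is index 5.

5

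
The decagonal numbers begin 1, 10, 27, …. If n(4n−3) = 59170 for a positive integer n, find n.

Set n(4n−3) = 59170, giving 4n² − 3n − 59170 = 0.
The discriminant is 9 + 16·59170 = 946729, and √946729 = 973.
So n = (3 + 973) / 8 = 976/8 = 122.

122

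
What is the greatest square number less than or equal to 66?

Solve n² ≤ 66 for integer n.
n = 8 gives 64 ≤ 66, while n = 9 gives 81 > 66; so the answer is 64.

64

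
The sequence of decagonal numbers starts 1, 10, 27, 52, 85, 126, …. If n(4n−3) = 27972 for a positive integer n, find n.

84

Set n(4n−3) = 27972, giving 4n² − 3n − 27972 = 0.
So n = (3 + 669) / 8 = 672/8 = 84.
Check: 84·(4·84 − 3) = 27972. ✓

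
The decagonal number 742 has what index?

14

Set n(4n−3) = 742, giving 4n² − 3n − 742 = 0.
The discriminant is 9 + 16·742 = 11881, and √11881 = 109.
So n = (3 + 109) / 8 = 112/8 = 14.
Check: 14·(4·14 − 3) = 742. ✓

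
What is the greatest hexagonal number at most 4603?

4560

Solve n(2n−1) ≤ 4603 for integer n.
n = 48 gives 4560 ≤ 4603, while n = 49 gives 4753 > 4603; so the answer is 4560.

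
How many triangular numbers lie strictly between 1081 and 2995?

30

The n-th triangular number is n(n+1)/2.
Smallest index with value > 1081: n = 47 (giving 1128).
Largest index with value < 2995: n = 76 (giving 2926).
Indices 47 through 76: 30 terms.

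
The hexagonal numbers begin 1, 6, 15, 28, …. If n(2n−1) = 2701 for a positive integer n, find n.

37

Set n(2n−1) = 2701, giving 2n² − n − 2701 = 0.
The discriminant is 1 + 8·2701 = 21609, and √21609 = 147.
So n = (1 + 147) / 4 = 148/4 = 37.
Check: 37·(2·37 − 1) = 2701. ✓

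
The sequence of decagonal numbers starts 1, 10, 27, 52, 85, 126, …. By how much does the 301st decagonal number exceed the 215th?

301·(4·301 − 3) = 361501 and 215·(4·215 − 3) = 184255.
Difference: 361501 − 184255 = 177246.

177246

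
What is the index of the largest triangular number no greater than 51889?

321

Solve n(n+1)/2 ≤ 51889 for integer n.
n = 321 gives 51681 ≤ 51889, while n = 322 gives 52003 > 51889; so the answer is index 321.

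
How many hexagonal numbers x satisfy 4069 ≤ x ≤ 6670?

13

The n-th hexagonal number is n(2n−1).
Smallest index with value ≥ 4069: n = 46 (giving 4186).
Largest index with value ≤ 6670: n = 58 (giving 6670).
Indices 46 through 58: 13 terms.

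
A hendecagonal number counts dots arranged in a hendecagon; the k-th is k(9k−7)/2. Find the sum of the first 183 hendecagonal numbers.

9209292

Σ i(9i−7)/2 = (9Σi² − 7Σi) / 2 over i = 1..183.
Σi = 16836 and Σi² = 2059604.
(9·2059604 − 7·16836) / 2 = 18418584/2 = 9209292.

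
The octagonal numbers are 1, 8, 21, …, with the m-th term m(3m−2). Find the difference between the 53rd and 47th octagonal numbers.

1788

53·(3·53 − 2) = 8321 and 47·(3·47 − 2) = 6533.
Difference: 8321 − 6533 = 1788.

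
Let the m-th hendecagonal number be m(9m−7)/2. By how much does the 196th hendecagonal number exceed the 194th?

196·(9·196 − 7)/2 = 172186 and 194·(9·194 − 7)/2 = 168683.
Difference: 172186 − 168683 = 3503.

3503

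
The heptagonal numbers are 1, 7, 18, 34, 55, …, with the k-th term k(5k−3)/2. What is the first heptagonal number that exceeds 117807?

Solve n(5n−3)/2 > 117807 for integer n.
The largest n with value ≤ 117807 is 217 (since 117397 ≤ 117807 < 118483), so the first above is n = 218, value 118483.

118483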